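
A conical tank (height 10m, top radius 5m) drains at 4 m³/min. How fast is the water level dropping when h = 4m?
1/π ≈ 0.3183 m/min

r/h = 5/10, so r = (1/2)h
V = (1/3)πr²h = (1/3)π((1/2)h)²h = (1/12)πh³
dV/dh = (1/4)πh²
dh/dt = (dV/dt)/(dV/dh) = -4/((1/4)π·4²) = -1/π m/min
The level is dropping at 1/π ≈ 0.3183 m/min.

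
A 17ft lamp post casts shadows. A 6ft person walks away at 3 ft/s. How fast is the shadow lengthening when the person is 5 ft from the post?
18/11 ft/s

By similar triangles: 17/(x+s) = 6/s
Solving: s = 6x/11
ds/dt = 6/11 · dx/dt = 6/11 · 3 = 18/11 ft/s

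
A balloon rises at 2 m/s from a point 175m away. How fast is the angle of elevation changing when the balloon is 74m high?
0.009695 rad/s

tan(θ) = y/175
sec²(θ) · dθ/dt = (1/175) · dy/dt
dθ/dt = cos²(θ)/175 · 2 = 175/(175² + 74²) · 2
dθ/dt = 0.009695 rad/s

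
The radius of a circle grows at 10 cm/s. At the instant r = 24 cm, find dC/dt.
20π cm/s

C = 2πr
dC/dt = 2π · dr/dt = 2π · 10 = 20π cm/s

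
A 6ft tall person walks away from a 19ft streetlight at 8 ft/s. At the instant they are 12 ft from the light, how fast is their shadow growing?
48/13 ft/s

By similar triangles: 19/(x+s) = 6/s
Solving: s = 6x/13
ds/dt = 6/13 · dx/dt = 6/13 · 8 = 48/13 ft/s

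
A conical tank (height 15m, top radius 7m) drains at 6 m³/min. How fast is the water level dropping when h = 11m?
1350/(5929π) ≈ 0.07248 m/min

r/h = 7/15, so r = (7/15)h
V = (1/3)πr²h = (1/3)π((7/15)h)²h = (49/675)πh³
dV/dh = (49/225)πh²
dh/dt = (dV/dt)/(dV/dh) = -6/((49/225)π·11²) = -1350/(5929π) m/min
The level is dropping at 1350/(5929π) ≈ 0.07248 m/min.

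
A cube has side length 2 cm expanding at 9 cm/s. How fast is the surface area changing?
216 cm²/s

A = 6s²
dA/dt = 12s · ds/dt = 12·2·9 = 216 cm²/s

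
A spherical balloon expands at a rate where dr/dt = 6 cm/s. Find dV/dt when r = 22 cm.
11616π cm³/s

V = (4/3)πr³
dV/dt = dV/dr · dr/dt = 4πr² · 6
At r = 22: dV/dt = 11616π cm³/s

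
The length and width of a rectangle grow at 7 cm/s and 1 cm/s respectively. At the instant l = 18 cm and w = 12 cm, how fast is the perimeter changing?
16 cm/s

P = 2(l + w)
dP/dt = 2(dl/dt + dw/dt) = 2(7 + 1) = 16 cm/s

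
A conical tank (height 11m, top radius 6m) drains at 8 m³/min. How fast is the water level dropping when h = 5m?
242/(225π) ≈ 0.3424 m/min

r/h = 6/11, so r = (6/11)h
V = (1/3)πr²h = (1/3)π((6/11)h)²h = (12/121)πh³
dV/dh = (36/121)πh²
dh/dt = (dV/dt)/(dV/dh) = -8/((36/121)π·5²) = -242/(225π) m/min
The level is dropping at 242/(225π) ≈ 0.3424 m/min.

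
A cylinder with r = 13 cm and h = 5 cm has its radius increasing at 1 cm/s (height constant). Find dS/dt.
62π cm²/s

S = 2πrh + 2πr² (lateral + bases)
dS/dt = (2πh + 4πr)·dr/dt = (2π·5 + 4π·13)·1
= 62π cm²/s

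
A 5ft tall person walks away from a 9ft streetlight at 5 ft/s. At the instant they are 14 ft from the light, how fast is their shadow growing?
25/4 ft/s

By similar triangles: 9/(x+s) = 5/s
Solving: s = 5x/4
ds/dt = 5/4 · dx/dt = 5/4 · 5 = 25/4 ft/s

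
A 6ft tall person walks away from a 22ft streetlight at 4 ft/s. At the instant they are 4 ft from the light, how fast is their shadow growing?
3/2 ft/s

By similar triangles: 22/(x+s) = 6/s
Solving: s = 6x/16
ds/dt = 6/16 · dx/dt = 3/8 · 4 = 3/2 ft/s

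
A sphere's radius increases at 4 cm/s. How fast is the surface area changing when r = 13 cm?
416π cm²/s

S = 4πr²
dS/dt = dS/dr · dr/dt = 8πr · 4
At r = 13: dS/dt = 416π cm²/s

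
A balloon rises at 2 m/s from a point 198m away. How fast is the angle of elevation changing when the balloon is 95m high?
0.008211 rad/s

tan(θ) = y/198
sec²(θ) · dθ/dt = (1/198) · dy/dt
dθ/dt = cos²(θ)/198 · 2 = 198/(198² + 95²) · 2
dθ/dt = 0.008211 rad/s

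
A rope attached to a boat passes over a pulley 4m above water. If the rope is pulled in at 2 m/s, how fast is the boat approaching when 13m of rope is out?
26√17/51 ≈ 2.102 m/s

rope² = x² + 4²
x = √(13² - 4²) = 3√17
dx/dt = (rope/x) · d(rope)/dt = (13/(3√17)) · (-2) = -26√17/51 m/s
The boat approaches at 26√17/51 ≈ 2.102 m/s.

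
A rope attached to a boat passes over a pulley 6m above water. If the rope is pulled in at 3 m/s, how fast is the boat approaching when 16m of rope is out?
24√55/55 ≈ 3.236 m/s

rope² = x² + 6²
x = √(16² - 6²) = 2√55
dx/dt = (rope/x) · d(rope)/dt = (16/(2√55)) · (-3) = -24√55/55 m/s
The boat approaches at 24√55/55 ≈ 3.236 m/s.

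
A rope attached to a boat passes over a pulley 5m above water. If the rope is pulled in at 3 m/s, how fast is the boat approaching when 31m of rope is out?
31√26/52 ≈ 3.04 m/s

rope² = x² + 5²
x = √(31² - 5²) = 6√26
dx/dt = (rope/x) · d(rope)/dt = (31/(6√26)) · (-3) = -31√26/52 m/s
The boat approaches at 31√26/52 ≈ 3.04 m/s.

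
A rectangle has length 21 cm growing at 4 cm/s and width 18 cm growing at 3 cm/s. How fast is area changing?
135 cm²/s

A = lw
dA/dt = w·dl/dt + l·dw/dt = 18·4 + 21·3 = 135 cm²/s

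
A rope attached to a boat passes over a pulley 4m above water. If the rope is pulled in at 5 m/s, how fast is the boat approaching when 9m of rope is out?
9√65/13 ≈ 5.582 m/s

rope² = x² + 4²
x = √(9² - 4²) = √65
dx/dt = (rope/x) · d(rope)/dt = (9/√65) · (-5) = -9√65/13 m/s
The boat approaches at 9√65/13 ≈ 5.582 m/s.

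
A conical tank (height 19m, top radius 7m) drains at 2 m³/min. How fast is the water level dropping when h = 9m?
722/(3969π) ≈ 0.0579 m/min

r/h = 7/19, so r = (7/19)h
V = (1/3)πr²h = (1/3)π((7/19)h)²h = (49/1083)πh³
dV/dh = (49/361)πh²
dh/dt = (dV/dt)/(dV/dh) = -2/((49/361)π·9²) = -722/(3969π) m/min
The level is dropping at 722/(3969π) ≈ 0.0579 m/min.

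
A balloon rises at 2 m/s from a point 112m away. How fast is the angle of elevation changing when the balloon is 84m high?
0.011429 rad/s

tan(θ) = y/112
sec²(θ) · dθ/dt = (1/112) · dy/dt
dθ/dt = cos²(θ)/112 · 2 = 112/(112² + 84²) · 2
dθ/dt = 0.011429 rad/s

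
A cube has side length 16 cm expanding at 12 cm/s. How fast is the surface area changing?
2304 cm²/s

A = 6s²
dA/dt = 12s · ds/dt = 12·16·12 = 2304 cm²/s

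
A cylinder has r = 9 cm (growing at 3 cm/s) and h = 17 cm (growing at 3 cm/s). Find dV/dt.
1161π cm³/s

V = πr²h
dV/dt = 2πrh·dr/dt + πr²·dh/dt
= 2π(9)(17)(3) + π(9)²(3)
= 1161π cm³/s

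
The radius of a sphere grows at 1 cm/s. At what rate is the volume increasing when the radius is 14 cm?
784π cm³/s

V = (4/3)πr³
dV/dt = dV/dr · dr/dt = 4πr² · 1
At r = 14: dV/dt = 784π cm³/s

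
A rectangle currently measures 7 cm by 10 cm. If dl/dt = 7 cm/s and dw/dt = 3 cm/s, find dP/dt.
20 cm/s

P = 2(l + w)
dP/dt = 2(dl/dt + dw/dt) = 2(7 + 3) = 20 cm/s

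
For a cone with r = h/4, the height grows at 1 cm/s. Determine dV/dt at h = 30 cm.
225π/4 cm³/s

V = (1/3)π(h/4)²h = πh³/48
dV/dt = πh²/16 · 1
At h = 30: dV/dt = 225π/4 cm³/s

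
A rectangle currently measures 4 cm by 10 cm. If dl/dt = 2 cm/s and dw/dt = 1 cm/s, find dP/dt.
6 cm/s

P = 2(l + w)
dP/dt = 2(dl/dt + dw/dt) = 2(2 + 1) = 6 cm/s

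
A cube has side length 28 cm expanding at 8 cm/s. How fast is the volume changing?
18816 cm³/s

V = s³
dV/dt = 3s² · ds/dt = 3·28²·8 = 18816 cm³/s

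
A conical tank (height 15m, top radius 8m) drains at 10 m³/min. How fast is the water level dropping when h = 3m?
125/(32π) ≈ 1.243 m/min

r/h = 8/15, so r = (8/15)h
V = (1/3)πr²h = (1/3)π((8/15)h)²h = (64/675)πh³
dV/dh = (64/225)πh²
dh/dt = (dV/dt)/(dV/dh) = -10/((64/225)π·3²) = -125/(32π) m/min
The level is dropping at 125/(32π) ≈ 1.243 m/min.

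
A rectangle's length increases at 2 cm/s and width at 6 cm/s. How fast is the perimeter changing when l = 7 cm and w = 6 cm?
16 cm/s

P = 2(l + w)
dP/dt = 2(dl/dt + dw/dt) = 2(2 + 6) = 16 cm/s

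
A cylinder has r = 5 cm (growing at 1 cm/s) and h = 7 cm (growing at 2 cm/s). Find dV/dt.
120π cm³/s

V = πr²h
dV/dt = 2πrh·dr/dt + πr²·dh/dt
= 2π(5)(7)(1) + π(5)²(2)
= 120π cm³/s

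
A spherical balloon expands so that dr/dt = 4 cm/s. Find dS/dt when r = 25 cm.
800π cm²/s

S = 4πr²
dS/dt = dS/dr · dr/dt = 8πr · 4
At r = 25: dS/dt = 800π cm²/s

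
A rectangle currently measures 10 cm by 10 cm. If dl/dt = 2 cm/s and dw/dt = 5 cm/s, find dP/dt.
14 cm/s

P = 2(l + w)
dP/dt = 2(dl/dt + dw/dt) = 2(2 + 5) = 14 cm/s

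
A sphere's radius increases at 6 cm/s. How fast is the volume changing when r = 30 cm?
21600π cm³/s

V = (4/3)πr³
dV/dt = dV/dr · dr/dt = 4πr² · 6
At r = 30: dV/dt = 21600π cm³/s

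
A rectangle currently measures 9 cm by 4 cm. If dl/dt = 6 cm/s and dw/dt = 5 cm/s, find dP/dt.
22 cm/s

P = 2(l + w)
dP/dt = 2(dl/dt + dw/dt) = 2(6 + 5) = 22 cm/s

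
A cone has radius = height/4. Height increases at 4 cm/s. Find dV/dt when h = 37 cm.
1369π/4 cm³/s

V = (1/3)π(h/4)²h = πh³/48
dV/dt = πh²/16 · 4
At h = 37: dV/dt = 1369π/4 cm³/s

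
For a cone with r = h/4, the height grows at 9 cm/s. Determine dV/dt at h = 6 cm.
81π/4 cm³/s

V = (1/3)π(h/4)²h = πh³/48
dV/dt = πh²/16 · 9
At h = 6: dV/dt = 81π/4 cm³/s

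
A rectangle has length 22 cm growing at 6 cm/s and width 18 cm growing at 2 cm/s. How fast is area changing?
152 cm²/s

A = lw
dA/dt = w·dl/dt + l·dw/dt = 18·6 + 22·2 = 152 cm²/s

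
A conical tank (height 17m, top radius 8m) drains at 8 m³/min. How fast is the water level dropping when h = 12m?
289/(1152π) ≈ 0.07985 m/min

r/h = 8/17, so r = (8/17)h
V = (1/3)πr²h = (1/3)π((8/17)h)²h = (64/867)πh³
dV/dh = (64/289)πh²
dh/dt = (dV/dt)/(dV/dh) = -8/((64/289)π·12²) = -289/(1152π) m/min
The level is dropping at 289/(1152π) ≈ 0.07985 m/min.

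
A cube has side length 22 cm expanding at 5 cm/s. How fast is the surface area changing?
1320 cm²/s

A = 6s²
dA/dt = 12s · ds/dt = 12·22·5 = 1320 cm²/s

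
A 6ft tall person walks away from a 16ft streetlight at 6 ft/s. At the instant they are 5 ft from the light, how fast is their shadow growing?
18/5 ft/s

By similar triangles: 16/(x+s) = 6/s
Solving: s = 6x/10
ds/dt = 6/10 · dx/dt = 3/5 · 6 = 18/5 ft/s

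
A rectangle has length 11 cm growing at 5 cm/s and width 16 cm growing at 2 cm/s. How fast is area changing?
102 cm²/s

A = lw
dA/dt = w·dl/dt + l·dw/dt = 16·5 + 11·2 = 102 cm²/s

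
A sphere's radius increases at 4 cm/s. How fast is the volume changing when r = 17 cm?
4624π cm³/s

V = (4/3)πr³
dV/dt = dV/dr · dr/dt = 4πr² · 4
At r = 17: dV/dt = 4624π cm³/s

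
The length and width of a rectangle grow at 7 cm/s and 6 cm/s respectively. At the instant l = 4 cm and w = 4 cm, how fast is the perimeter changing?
26 cm/s

P = 2(l + w)
dP/dt = 2(dl/dt + dw/dt) = 2(7 + 6) = 26 cm/s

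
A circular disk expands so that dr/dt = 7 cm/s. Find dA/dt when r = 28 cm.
392π cm²/s

A = πr²
dA/dt = 2πr · dr/dt = 2π(28)(7) = 392π cm²/s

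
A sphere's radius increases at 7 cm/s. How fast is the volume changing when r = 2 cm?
112π cm³/s

V = (4/3)πr³
dV/dt = dV/dr · dr/dt = 4πr² · 7
At r = 2: dV/dt = 112π cm³/s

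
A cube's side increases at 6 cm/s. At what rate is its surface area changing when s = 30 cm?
2160 cm²/s

A = 6s²
dA/dt = 12s · ds/dt = 12·30·6 = 2160 cm²/s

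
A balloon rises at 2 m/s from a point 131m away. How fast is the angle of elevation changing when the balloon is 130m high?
0.007692 rad/s

tan(θ) = y/131
sec²(θ) · dθ/dt = (1/131) · dy/dt
dθ/dt = cos²(θ)/131 · 2 = 131/(131² + 130²) · 2
dθ/dt = 0.007692 rad/s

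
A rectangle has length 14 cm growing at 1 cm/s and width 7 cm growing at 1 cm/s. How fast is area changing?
21 cm²/s

A = lw
dA/dt = w·dl/dt + l·dw/dt = 7·1 + 14·1 = 21 cm²/s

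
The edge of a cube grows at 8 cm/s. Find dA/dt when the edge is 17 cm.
1632 cm²/s

A = 6s²
dA/dt = 12s · ds/dt = 12·17·8 = 1632 cm²/s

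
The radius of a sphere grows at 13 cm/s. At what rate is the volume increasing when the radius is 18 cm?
16848π cm³/s

V = (4/3)πr³
dV/dt = dV/dr · dr/dt = 4πr² · 13
At r = 18: dV/dt = 16848π cm³/s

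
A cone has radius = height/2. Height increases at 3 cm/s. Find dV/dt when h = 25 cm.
1875π/4 cm³/s

V = (1/3)π(h/2)²h = πh³/12
dV/dt = πh²/4 · 3
At h = 25: dV/dt = 1875π/4 cm³/s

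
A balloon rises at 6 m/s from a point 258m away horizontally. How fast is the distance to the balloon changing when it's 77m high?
462√72493/72493 ≈ 1.716 m/s

z² = 258² + y²
z = √(258² + 77²) = √72493
dz/dt = y/z · dy/dt = 77/√72493 · 6 = 462√72493/72493 ≈ 1.716 m/s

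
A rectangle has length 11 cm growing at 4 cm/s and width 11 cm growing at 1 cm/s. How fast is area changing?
55 cm²/s

A = lw
dA/dt = w·dl/dt + l·dw/dt = 11·4 + 11·1 = 55 cm²/s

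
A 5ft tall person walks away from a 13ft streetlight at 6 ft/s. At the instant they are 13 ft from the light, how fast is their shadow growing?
15/4 ft/s

By similar triangles: 13/(x+s) = 5/s
Solving: s = 5x/8
ds/dt = 5/8 · dx/dt = 5/8 · 6 = 15/4 ft/s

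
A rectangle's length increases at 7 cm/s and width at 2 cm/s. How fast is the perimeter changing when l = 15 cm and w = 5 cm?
18 cm/s

P = 2(l + w)
dP/dt = 2(dl/dt + dw/dt) = 2(7 + 2) = 18 cm/s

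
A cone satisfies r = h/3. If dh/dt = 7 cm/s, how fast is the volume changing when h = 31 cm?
6727π/9 cm³/s

V = (1/3)π(h/3)²h = πh³/27
dV/dt = πh²/9 · 7
At h = 31: dV/dt = 6727π/9 cm³/s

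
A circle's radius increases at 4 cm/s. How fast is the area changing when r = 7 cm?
56π cm²/s

A = πr²
dA/dt = 2πr · dr/dt = 2π(7)(4) = 56π cm²/s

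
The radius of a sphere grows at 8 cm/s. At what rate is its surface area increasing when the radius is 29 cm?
1856π cm²/s

S = 4πr²
dS/dt = dS/dr · dr/dt = 8πr · 8
At r = 29: dS/dt = 1856π cm²/s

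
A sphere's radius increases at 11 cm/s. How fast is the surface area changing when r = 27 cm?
2376π cm²/s

S = 4πr²
dS/dt = dS/dr · dr/dt = 8πr · 11
At r = 27: dS/dt = 2376π cm²/s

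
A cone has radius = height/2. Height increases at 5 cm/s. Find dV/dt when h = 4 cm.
20π cm³/s

V = (1/3)π(h/2)²h = πh³/12
dV/dt = πh²/4 · 5
At h = 4: dV/dt = 20π cm³/s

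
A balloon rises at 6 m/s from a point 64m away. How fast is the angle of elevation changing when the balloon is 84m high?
0.034433 rad/s

tan(θ) = y/64
sec²(θ) · dθ/dt = (1/64) · dy/dt
dθ/dt = cos²(θ)/64 · 6 = 64/(64² + 84²) · 6
dθ/dt = 0.034433 rad/s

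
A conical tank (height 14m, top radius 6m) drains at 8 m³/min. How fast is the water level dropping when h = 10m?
98/(225π) ≈ 0.1386 m/min

r/h = 6/14, so r = (3/7)h
V = (1/3)πr²h = (1/3)π((3/7)h)²h = (3/49)πh³
dV/dh = (9/49)πh²
dh/dt = (dV/dt)/(dV/dh) = -8/((9/49)π·10²) = -98/(225π) m/min
The level is dropping at 98/(225π) ≈ 0.1386 m/min.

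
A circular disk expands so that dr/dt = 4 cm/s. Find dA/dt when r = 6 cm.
48π cm²/s

A = πr²
dA/dt = 2πr · dr/dt = 2π(6)(4) = 48π cm²/s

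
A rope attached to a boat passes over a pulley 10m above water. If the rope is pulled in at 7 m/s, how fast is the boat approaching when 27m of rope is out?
189√629/629 ≈ 7.536 m/s

rope² = x² + 10²
x = √(27² - 10²) = √629
dx/dt = (rope/x) · d(rope)/dt = (27/√629) · (-7) = -189√629/629 m/s
The boat approaches at 189√629/629 ≈ 7.536 m/s.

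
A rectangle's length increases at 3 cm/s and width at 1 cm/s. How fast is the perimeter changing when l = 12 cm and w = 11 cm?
8 cm/s

P = 2(l + w)
dP/dt = 2(dl/dt + dw/dt) = 2(3 + 1) = 8 cm/s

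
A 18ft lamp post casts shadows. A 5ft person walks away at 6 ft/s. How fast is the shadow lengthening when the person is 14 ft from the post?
30/13 ft/s

By similar triangles: 18/(x+s) = 5/s
Solving: s = 5x/13
ds/dt = 5/13 · dx/dt = 5/13 · 6 = 30/13 ft/s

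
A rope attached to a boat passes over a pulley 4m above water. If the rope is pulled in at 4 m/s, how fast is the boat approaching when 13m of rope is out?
52√17/51 ≈ 4.204 m/s

rope² = x² + 4²
x = √(13² - 4²) = 3√17
dx/dt = (rope/x) · d(rope)/dt = (13/(3√17)) · (-4) = -52√17/51 m/s
The boat approaches at 52√17/51 ≈ 4.204 m/s.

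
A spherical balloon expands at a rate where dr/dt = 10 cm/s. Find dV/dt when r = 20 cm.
16000π cm³/s

V = (4/3)πr³
dV/dt = dV/dr · dr/dt = 4πr² · 10
At r = 20: dV/dt = 16000π cm³/s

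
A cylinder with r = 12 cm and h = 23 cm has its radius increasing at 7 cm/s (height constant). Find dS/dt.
658π cm²/s

S = 2πrh + 2πr² (lateral + bases)
dS/dt = (2πh + 4πr)·dr/dt = (2π·23 + 4π·12)·7
= 658π cm²/s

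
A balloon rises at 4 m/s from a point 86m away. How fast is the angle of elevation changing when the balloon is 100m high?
0.019775 rad/s

tan(θ) = y/86
sec²(θ) · dθ/dt = (1/86) · dy/dt
dθ/dt = cos²(θ)/86 · 4 = 86/(86² + 100²) · 4
dθ/dt = 0.019775 rad/s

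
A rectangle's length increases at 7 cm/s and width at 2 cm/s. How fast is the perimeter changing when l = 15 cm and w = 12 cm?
18 cm/s

P = 2(l + w)
dP/dt = 2(dl/dt + dw/dt) = 2(7 + 2) = 18 cm/s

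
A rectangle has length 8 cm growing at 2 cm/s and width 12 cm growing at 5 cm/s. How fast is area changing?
64 cm²/s

A = lw
dA/dt = w·dl/dt + l·dw/dt = 12·2 + 8·5 = 64 cm²/s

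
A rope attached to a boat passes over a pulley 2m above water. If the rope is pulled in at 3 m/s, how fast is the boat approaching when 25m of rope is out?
25√69/69 ≈ 3.01 m/s

rope² = x² + 2²
x = √(25² - 2²) = 3√69
dx/dt = (rope/x) · d(rope)/dt = (25/(3√69)) · (-3) = -25√69/69 m/s
The boat approaches at 25√69/69 ≈ 3.01 m/s.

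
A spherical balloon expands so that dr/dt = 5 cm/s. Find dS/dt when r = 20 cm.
800π cm²/s

S = 4πr²
dS/dt = dS/dr · dr/dt = 8πr · 5
At r = 20: dS/dt = 800π cm²/s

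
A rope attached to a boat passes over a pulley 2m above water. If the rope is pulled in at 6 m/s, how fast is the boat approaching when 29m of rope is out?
58√93/93 ≈ 6.014 m/s

rope² = x² + 2²
x = √(29² - 2²) = 3√93
dx/dt = (rope/x) · d(rope)/dt = (29/(3√93)) · (-6) = -58√93/93 m/s
The boat approaches at 58√93/93 ≈ 6.014 m/s.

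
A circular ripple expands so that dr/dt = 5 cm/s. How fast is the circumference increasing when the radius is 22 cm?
10π cm/s

C = 2πr
dC/dt = 2π · dr/dt = 2π · 5 = 10π cm/s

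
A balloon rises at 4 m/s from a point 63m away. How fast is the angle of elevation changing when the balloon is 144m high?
0.0102 rad/s

tan(θ) = y/63
sec²(θ) · dθ/dt = (1/63) · dy/dt
dθ/dt = cos²(θ)/63 · 4 = 63/(63² + 144²) · 4
dθ/dt = 0.0102 rad/s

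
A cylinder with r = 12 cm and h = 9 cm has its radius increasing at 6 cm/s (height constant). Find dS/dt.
396π cm²/s

S = 2πrh + 2πr² (lateral + bases)
dS/dt = (2πh + 4πr)·dr/dt = (2π·9 + 4π·12)·6
= 396π cm²/s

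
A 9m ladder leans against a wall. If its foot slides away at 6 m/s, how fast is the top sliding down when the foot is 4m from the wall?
24√65/65 ≈ 2.977 m/s

x² + y² = 9²
2x·dx/dt + 2y·dy/dt = 0
dy/dt = -x/y · dx/dt = -4/√65 · 6 = -24√65/65 m/s
The top is descending at 24√65/65 ≈ 2.977 m/s.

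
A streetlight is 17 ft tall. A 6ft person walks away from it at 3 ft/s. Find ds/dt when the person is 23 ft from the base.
18/11 ft/s

By similar triangles: 17/(x+s) = 6/s
Solving: s = 6x/11
ds/dt = 6/11 · dx/dt = 6/11 · 3 = 18/11 ft/s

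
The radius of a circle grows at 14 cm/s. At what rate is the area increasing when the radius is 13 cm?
364π cm²/s

A = πr²
dA/dt = 2πr · dr/dt = 2π(13)(14) = 364π cm²/s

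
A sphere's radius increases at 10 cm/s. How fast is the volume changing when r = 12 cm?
5760π cm³/s

V = (4/3)πr³
dV/dt = dV/dr · dr/dt = 4πr² · 10
At r = 12: dV/dt = 5760π cm³/s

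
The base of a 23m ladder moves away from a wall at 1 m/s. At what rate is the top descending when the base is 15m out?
15√19/76 ≈ 0.8603 m/s

x² + y² = 23²
2x·dx/dt + 2y·dy/dt = 0
dy/dt = -x/y · dx/dt = -15/(4√19) · 1 = -15√19/76 m/s
The top is descending at 15√19/76 ≈ 0.8603 m/s.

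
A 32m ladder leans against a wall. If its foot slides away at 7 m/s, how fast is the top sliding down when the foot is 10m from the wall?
5√231/33 ≈ 2.303 m/s

x² + y² = 32²
2x·dx/dt + 2y·dy/dt = 0
dy/dt = -x/y · dx/dt = -10/(2√231) · 7 = -5√231/33 m/s
The top is descending at 5√231/33 ≈ 2.303 m/s.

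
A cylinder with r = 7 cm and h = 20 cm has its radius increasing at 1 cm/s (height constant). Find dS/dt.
68π cm²/s

S = 2πrh + 2πr² (lateral + bases)
dS/dt = (2πh + 4πr)·dr/dt = (2π·20 + 4π·7)·1
= 68π cm²/s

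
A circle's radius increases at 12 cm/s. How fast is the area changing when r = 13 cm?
312π cm²/s

A = πr²
dA/dt = 2πr · dr/dt = 2π(13)(12) = 312π cm²/s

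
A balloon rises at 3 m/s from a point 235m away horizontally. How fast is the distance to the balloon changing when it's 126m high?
378√71101/71101 ≈ 1.418 m/s

z² = 235² + y²
z = √(235² + 126²) = √71101
dz/dt = y/z · dy/dt = 126/√71101 · 3 = 378√71101/71101 ≈ 1.418 m/s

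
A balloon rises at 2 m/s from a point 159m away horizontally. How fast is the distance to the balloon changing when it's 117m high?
39√4330/2165 ≈ 1.185 m/s

z² = 159² + y²
z = √(159² + 117²) = 3√4330
dz/dt = y/z · dy/dt = 117/(3√4330) · 2 = 39√4330/2165 ≈ 1.185 m/s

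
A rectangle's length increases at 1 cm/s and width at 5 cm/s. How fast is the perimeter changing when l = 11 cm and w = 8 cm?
12 cm/s

P = 2(l + w)
dP/dt = 2(dl/dt + dw/dt) = 2(1 + 5) = 12 cm/s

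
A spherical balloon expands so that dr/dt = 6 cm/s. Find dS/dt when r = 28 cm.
1344π cm²/s

S = 4πr²
dS/dt = dS/dr · dr/dt = 8πr · 6
At r = 28: dS/dt = 1344π cm²/s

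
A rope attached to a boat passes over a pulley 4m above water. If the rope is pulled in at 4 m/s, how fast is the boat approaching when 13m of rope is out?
52√17/51 ≈ 4.204 m/s

rope² = x² + 4²
x = √(13² - 4²) = 3√17
dx/dt = (rope/x) · d(rope)/dt = (13/(3√17)) · (-4) = -52√17/51 m/s
The boat approaches at 52√17/51 ≈ 4.204 m/s.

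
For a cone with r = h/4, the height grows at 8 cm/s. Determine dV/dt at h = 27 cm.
729π/2 cm³/s

V = (1/3)π(h/4)²h = πh³/48
dV/dt = πh²/16 · 8
At h = 27: dV/dt = 729π/2 cm³/s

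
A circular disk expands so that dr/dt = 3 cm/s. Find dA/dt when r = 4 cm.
24π cm²/s

A = πr²
dA/dt = 2πr · dr/dt = 2π(4)(3) = 24π cm²/s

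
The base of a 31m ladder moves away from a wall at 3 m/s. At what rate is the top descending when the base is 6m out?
18√37/185 ≈ 0.5918 m/s

x² + y² = 31²
2x·dx/dt + 2y·dy/dt = 0
dy/dt = -x/y · dx/dt = -6/(5√37) · 3 = -18√37/185 m/s
The top is descending at 18√37/185 ≈ 0.5918 m/s.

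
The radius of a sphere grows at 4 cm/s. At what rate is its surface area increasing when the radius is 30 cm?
960π cm²/s

S = 4πr²
dS/dt = dS/dr · dr/dt = 8πr · 4
At r = 30: dS/dt = 960π cm²/s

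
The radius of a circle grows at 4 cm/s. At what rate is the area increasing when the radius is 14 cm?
112π cm²/s

A = πr²
dA/dt = 2πr · dr/dt = 2π(14)(4) = 112π cm²/s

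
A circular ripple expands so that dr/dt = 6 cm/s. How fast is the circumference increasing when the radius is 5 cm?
12π cm/s

C = 2πr
dC/dt = 2π · dr/dt = 2π · 6 = 12π cm/s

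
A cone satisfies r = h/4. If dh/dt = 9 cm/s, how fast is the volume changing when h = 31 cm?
8649π/16 cm³/s

V = (1/3)π(h/4)²h = πh³/48
dV/dt = πh²/16 · 9
At h = 31: dV/dt = 8649π/16 cm³/s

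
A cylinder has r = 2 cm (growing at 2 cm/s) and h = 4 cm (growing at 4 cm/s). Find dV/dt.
48π cm³/s

V = πr²h
dV/dt = 2πrh·dr/dt + πr²·dh/dt
= 2π(2)(4)(2) + π(2)²(4)
= 48π cm³/s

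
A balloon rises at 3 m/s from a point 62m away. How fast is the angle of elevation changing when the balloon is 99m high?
0.013631 rad/s

tan(θ) = y/62
sec²(θ) · dθ/dt = (1/62) · dy/dt
dθ/dt = cos²(θ)/62 · 3 = 62/(62² + 99²) · 3
dθ/dt = 0.013631 rad/s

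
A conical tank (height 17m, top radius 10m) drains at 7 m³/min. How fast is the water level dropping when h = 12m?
2023/(14400π) ≈ 0.04472 m/min

r/h = 10/17, so r = (10/17)h
V = (1/3)πr²h = (1/3)π((10/17)h)²h = (100/867)πh³
dV/dh = (100/289)πh²
dh/dt = (dV/dt)/(dV/dh) = -7/((100/289)π·12²) = -2023/(14400π) m/min
The level is dropping at 2023/(14400π) ≈ 0.04472 m/min.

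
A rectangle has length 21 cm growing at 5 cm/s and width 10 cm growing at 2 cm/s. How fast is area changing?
92 cm²/s

A = lw
dA/dt = w·dl/dt + l·dw/dt = 10·5 + 21·2 = 92 cm²/s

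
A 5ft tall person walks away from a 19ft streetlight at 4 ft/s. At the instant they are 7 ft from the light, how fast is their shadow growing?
10/7 ft/s

By similar triangles: 19/(x+s) = 5/s
Solving: s = 5x/14
ds/dt = 5/14 · dx/dt = 5/14 · 4 = 10/7 ft/s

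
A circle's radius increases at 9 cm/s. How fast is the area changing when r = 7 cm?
126π cm²/s

A = πr²
dA/dt = 2πr · dr/dt = 2π(7)(9) = 126π cm²/s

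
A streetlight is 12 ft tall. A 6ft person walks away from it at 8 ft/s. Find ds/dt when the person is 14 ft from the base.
8 ft/s

By similar triangles: 12/(x+s) = 6/s
Solving: s = 6x/6
ds/dt = 6/6 · dx/dt = 1 · 8 = 8 ft/s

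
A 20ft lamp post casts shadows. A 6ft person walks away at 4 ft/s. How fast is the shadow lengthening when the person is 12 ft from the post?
12/7 ft/s

By similar triangles: 20/(x+s) = 6/s
Solving: s = 6x/14
ds/dt = 6/14 · dx/dt = 3/7 · 4 = 12/7 ft/s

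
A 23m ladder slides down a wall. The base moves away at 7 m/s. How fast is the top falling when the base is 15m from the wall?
105√19/76 ≈ 6.022 m/s

x² + y² = 23²
2x·dx/dt + 2y·dy/dt = 0
dy/dt = -x/y · dx/dt = -15/(4√19) · 7 = -105√19/76 m/s
The top is descending at 105√19/76 ≈ 6.022 m/s.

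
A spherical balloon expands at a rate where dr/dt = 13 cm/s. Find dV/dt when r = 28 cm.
40768π cm³/s

V = (4/3)πr³
dV/dt = dV/dr · dr/dt = 4πr² · 13
At r = 28: dV/dt = 40768π cm³/s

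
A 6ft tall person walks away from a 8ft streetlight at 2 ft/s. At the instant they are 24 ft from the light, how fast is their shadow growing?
6 ft/s

By similar triangles: 8/(x+s) = 6/s
Solving: s = 6x/2
ds/dt = 6/2 · dx/dt = 3 · 2 = 6 ft/s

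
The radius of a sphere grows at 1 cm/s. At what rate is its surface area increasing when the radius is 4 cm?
32π cm²/s

S = 4πr²
dS/dt = dS/dr · dr/dt = 8πr · 1
At r = 4: dS/dt = 32π cm²/s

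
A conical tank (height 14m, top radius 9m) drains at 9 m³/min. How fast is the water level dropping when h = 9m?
196/(729π) ≈ 0.08558 m/min

r/h = 9/14, so r = (9/14)h
V = (1/3)πr²h = (1/3)π((9/14)h)²h = (27/196)πh³
dV/dh = (81/196)πh²
dh/dt = (dV/dt)/(dV/dh) = -9/((81/196)π·9²) = -196/(729π) m/min
The level is dropping at 196/(729π) ≈ 0.08558 m/min.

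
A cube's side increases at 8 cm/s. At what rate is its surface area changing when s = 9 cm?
864 cm²/s

A = 6s²
dA/dt = 12s · ds/dt = 12·9·8 = 864 cm²/s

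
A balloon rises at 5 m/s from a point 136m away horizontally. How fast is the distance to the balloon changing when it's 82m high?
41√6305/1261 ≈ 2.582 m/s

z² = 136² + y²
z = √(136² + 82²) = 2√6305
dz/dt = y/z · dy/dt = 82/(2√6305) · 5 = 41√6305/1261 ≈ 2.582 m/s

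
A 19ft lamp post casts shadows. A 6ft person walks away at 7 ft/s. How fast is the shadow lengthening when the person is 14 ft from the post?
42/13 ft/s

By similar triangles: 19/(x+s) = 6/s
Solving: s = 6x/13
ds/dt = 6/13 · dx/dt = 6/13 · 7 = 42/13 ft/s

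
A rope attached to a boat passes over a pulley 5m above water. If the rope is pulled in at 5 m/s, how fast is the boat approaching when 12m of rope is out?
60√119/119 ≈ 5.5 m/s

rope² = x² + 5²
x = √(12² - 5²) = √119
dx/dt = (rope/x) · d(rope)/dt = (12/√119) · (-5) = -60√119/119 m/s
The boat approaches at 60√119/119 ≈ 5.5 m/s.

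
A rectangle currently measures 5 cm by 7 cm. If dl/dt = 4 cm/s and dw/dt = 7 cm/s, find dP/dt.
22 cm/s

P = 2(l + w)
dP/dt = 2(dl/dt + dw/dt) = 2(4 + 7) = 22 cm/s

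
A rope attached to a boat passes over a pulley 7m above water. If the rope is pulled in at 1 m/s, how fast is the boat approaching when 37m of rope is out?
37√330/660 ≈ 1.018 m/s

rope² = x² + 7²
x = √(37² - 7²) = 2√330
dx/dt = (rope/x) · d(rope)/dt = (37/(2√330)) · (-1) = -37√330/660 m/s
The boat approaches at 37√330/660 ≈ 1.018 m/s.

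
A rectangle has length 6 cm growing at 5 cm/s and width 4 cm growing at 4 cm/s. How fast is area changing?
44 cm²/s

A = lw
dA/dt = w·dl/dt + l·dw/dt = 4·5 + 6·4 = 44 cm²/s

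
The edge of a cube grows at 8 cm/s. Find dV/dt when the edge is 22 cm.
11616 cm³/s

V = s³
dV/dt = 3s² · ds/dt = 3·22²·8 = 11616 cm³/s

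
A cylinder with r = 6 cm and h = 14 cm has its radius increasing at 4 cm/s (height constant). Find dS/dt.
208π cm²/s

S = 2πrh + 2πr² (lateral + bases)
dS/dt = (2πh + 4πr)·dr/dt = (2π·14 + 4π·6)·4
= 208π cm²/s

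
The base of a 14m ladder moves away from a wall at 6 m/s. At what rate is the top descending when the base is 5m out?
10√19/19 ≈ 2.294 m/s

x² + y² = 14²
2x·dx/dt + 2y·dy/dt = 0
dy/dt = -x/y · dx/dt = -5/(3√19) · 6 = -10√19/19 m/s
The top is descending at 10√19/19 ≈ 2.294 m/s.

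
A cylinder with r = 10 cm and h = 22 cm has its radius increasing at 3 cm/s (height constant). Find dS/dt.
252π cm²/s

S = 2πrh + 2πr² (lateral + bases)
dS/dt = (2πh + 4πr)·dr/dt = (2π·22 + 4π·10)·3
= 252π cm²/s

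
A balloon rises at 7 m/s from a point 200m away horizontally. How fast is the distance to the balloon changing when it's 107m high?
749√51449/51449 ≈ 3.302 m/s

z² = 200² + y²
z = √(200² + 107²) = √51449
dz/dt = y/z · dy/dt = 107/√51449 · 7 = 749√51449/51449 ≈ 3.302 m/s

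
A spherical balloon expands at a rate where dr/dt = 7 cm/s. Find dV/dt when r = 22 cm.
13552π cm³/s

V = (4/3)πr³
dV/dt = dV/dr · dr/dt = 4πr² · 7
At r = 22: dV/dt = 13552π cm³/s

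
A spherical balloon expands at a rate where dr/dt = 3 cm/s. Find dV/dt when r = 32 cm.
12288π cm³/s

V = (4/3)πr³
dV/dt = dV/dr · dr/dt = 4πr² · 3
At r = 32: dV/dt = 12288π cm³/s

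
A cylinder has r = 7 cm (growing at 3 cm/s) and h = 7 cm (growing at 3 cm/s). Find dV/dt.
441π cm³/s

V = πr²h
dV/dt = 2πrh·dr/dt + πr²·dh/dt
= 2π(7)(7)(3) + π(7)²(3)
= 441π cm³/s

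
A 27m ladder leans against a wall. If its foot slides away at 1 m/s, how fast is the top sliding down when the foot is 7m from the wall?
7√170/340 ≈ 0.2684 m/s

x² + y² = 27²
2x·dx/dt + 2y·dy/dt = 0
dy/dt = -x/y · dx/dt = -7/(2√170) · 1 = -7√170/340 m/s
The top is descending at 7√170/340 ≈ 0.2684 m/s.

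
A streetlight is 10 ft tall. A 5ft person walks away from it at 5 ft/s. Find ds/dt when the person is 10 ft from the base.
5 ft/s

By similar triangles: 10/(x+s) = 5/s
Solving: s = 5x/5
ds/dt = 5/5 · dx/dt = 1 · 5 = 5 ft/s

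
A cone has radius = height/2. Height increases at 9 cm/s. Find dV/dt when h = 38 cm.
3249π cm³/s

V = (1/3)π(h/2)²h = πh³/12
dV/dt = πh²/4 · 9
At h = 38: dV/dt = 3249π cm³/s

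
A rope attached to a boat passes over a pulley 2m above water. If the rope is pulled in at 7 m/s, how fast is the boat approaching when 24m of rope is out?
84√143/143 ≈ 7.024 m/s

rope² = x² + 2²
x = √(24² - 2²) = 2√143
dx/dt = (rope/x) · d(rope)/dt = (24/(2√143)) · (-7) = -84√143/143 m/s
The boat approaches at 84√143/143 ≈ 7.024 m/s.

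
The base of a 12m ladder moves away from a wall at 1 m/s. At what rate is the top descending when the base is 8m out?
2√5/5 ≈ 0.8944 m/s

x² + y² = 12²
2x·dx/dt + 2y·dy/dt = 0
dy/dt = -x/y · dx/dt = -8/(4√5) · 1 = -2√5/5 m/s
The top is descending at 2√5/5 ≈ 0.8944 m/s.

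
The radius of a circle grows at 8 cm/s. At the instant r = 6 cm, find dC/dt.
16π cm/s

C = 2πr
dC/dt = 2π · dr/dt = 2π · 8 = 16π cm/s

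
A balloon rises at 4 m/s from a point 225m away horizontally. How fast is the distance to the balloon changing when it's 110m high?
88√2509/2509 ≈ 1.757 m/s

z² = 225² + y²
z = √(225² + 110²) = 5√2509
dz/dt = y/z · dy/dt = 110/(5√2509) · 4 = 88√2509/2509 ≈ 1.757 m/s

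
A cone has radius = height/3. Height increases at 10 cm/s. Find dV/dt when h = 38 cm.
14440π/9 cm³/s

V = (1/3)π(h/3)²h = πh³/27
dV/dt = πh²/9 · 10
At h = 38: dV/dt = 14440π/9 cm³/s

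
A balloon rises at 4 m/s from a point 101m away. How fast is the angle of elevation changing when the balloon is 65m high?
0.028005 rad/s

tan(θ) = y/101
sec²(θ) · dθ/dt = (1/101) · dy/dt
dθ/dt = cos²(θ)/101 · 4 = 101/(101² + 65²) · 4
dθ/dt = 0.028005 rad/s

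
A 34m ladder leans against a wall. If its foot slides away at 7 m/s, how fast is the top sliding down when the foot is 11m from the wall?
77√115/345 ≈ 2.393 m/s

x² + y² = 34²
2x·dx/dt + 2y·dy/dt = 0
dy/dt = -x/y · dx/dt = -11/(3√115) · 7 = -77√115/345 m/s
The top is descending at 77√115/345 ≈ 2.393 m/s.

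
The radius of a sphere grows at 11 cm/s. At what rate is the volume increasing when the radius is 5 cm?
1100π cm³/s

V = (4/3)πr³
dV/dt = dV/dr · dr/dt = 4πr² · 11
At r = 5: dV/dt = 1100π cm³/s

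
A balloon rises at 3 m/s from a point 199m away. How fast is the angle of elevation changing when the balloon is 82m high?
0.012887 rad/s

tan(θ) = y/199
sec²(θ) · dθ/dt = (1/199) · dy/dt
dθ/dt = cos²(θ)/199 · 3 = 199/(199² + 82²) · 3
dθ/dt = 0.012887 rad/s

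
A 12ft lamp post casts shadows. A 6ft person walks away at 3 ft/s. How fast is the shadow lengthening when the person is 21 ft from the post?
3 ft/s

By similar triangles: 12/(x+s) = 6/s
Solving: s = 6x/6
ds/dt = 6/6 · dx/dt = 1 · 3 = 3 ft/s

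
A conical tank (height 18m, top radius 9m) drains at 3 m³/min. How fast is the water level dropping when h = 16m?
3/(64π) ≈ 0.01492 m/min

r/h = 9/18, so r = (1/2)h
V = (1/3)πr²h = (1/3)π((1/2)h)²h = (1/12)πh³
dV/dh = (1/4)πh²
dh/dt = (dV/dt)/(dV/dh) = -3/((1/4)π·16²) = -3/(64π) m/min
The level is dropping at 3/(64π) ≈ 0.01492 m/min.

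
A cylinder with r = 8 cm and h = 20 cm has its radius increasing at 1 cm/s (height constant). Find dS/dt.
72π cm²/s

S = 2πrh + 2πr² (lateral + bases)
dS/dt = (2πh + 4πr)·dr/dt = (2π·20 + 4π·8)·1
= 72π cm²/s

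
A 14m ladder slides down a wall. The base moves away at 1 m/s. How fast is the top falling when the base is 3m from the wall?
3√187/187 ≈ 0.2194 m/s

x² + y² = 14²
2x·dx/dt + 2y·dy/dt = 0
dy/dt = -x/y · dx/dt = -3/√187 · 1 = -3√187/187 m/s
The top is descending at 3√187/187 ≈ 0.2194 m/s.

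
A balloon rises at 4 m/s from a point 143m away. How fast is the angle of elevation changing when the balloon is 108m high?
0.017812 rad/s

tan(θ) = y/143
sec²(θ) · dθ/dt = (1/143) · dy/dt
dθ/dt = cos²(θ)/143 · 4 = 143/(143² + 108²) · 4
dθ/dt = 0.017812 rad/s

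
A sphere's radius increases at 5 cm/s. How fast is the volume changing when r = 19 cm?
7220π cm³/s

V = (4/3)πr³
dV/dt = dV/dr · dr/dt = 4πr² · 5
At r = 19: dV/dt = 7220π cm³/s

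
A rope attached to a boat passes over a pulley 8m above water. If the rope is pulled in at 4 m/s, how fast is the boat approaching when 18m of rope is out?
36√65/65 ≈ 4.465 m/s

rope² = x² + 8²
x = √(18² - 8²) = 2√65
dx/dt = (rope/x) · d(rope)/dt = (18/(2√65)) · (-4) = -36√65/65 m/s
The boat approaches at 36√65/65 ≈ 4.465 m/s.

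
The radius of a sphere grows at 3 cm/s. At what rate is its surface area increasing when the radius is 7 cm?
168π cm²/s

S = 4πr²
dS/dt = dS/dr · dr/dt = 8πr · 3
At r = 7: dS/dt = 168π cm²/s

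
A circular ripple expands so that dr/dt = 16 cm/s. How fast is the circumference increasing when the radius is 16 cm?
32π cm/s

C = 2πr
dC/dt = 2π · dr/dt = 2π · 16 = 32π cm/s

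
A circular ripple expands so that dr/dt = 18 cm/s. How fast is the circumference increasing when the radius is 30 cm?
36π cm/s

C = 2πr
dC/dt = 2π · dr/dt = 2π · 18 = 36π cm/s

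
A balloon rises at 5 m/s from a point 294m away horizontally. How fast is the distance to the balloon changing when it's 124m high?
310√25453/25453 ≈ 1.943 m/s

z² = 294² + y²
z = √(294² + 124²) = 2√25453
dz/dt = y/z · dy/dt = 124/(2√25453) · 5 = 310√25453/25453 ≈ 1.943 m/s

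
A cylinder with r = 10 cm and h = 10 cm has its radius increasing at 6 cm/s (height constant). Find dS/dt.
360π cm²/s

S = 2πrh + 2πr² (lateral + bases)
dS/dt = (2πh + 4πr)·dr/dt = (2π·10 + 4π·10)·6
= 360π cm²/s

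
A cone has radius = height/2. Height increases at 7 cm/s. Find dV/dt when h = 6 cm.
63π cm³/s

V = (1/3)π(h/2)²h = πh³/12
dV/dt = πh²/4 · 7
At h = 6: dV/dt = 63π cm³/s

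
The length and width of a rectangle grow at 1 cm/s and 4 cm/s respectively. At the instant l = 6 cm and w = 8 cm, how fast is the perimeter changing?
10 cm/s

P = 2(l + w)
dP/dt = 2(dl/dt + dw/dt) = 2(1 + 4) = 10 cm/s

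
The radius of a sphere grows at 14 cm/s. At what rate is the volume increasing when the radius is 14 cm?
10976π cm³/s

V = (4/3)πr³
dV/dt = dV/dr · dr/dt = 4πr² · 14
At r = 14: dV/dt = 10976π cm³/s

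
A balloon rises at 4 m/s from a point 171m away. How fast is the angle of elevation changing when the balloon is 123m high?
0.015416 rad/s

tan(θ) = y/171
sec²(θ) · dθ/dt = (1/171) · dy/dt
dθ/dt = cos²(θ)/171 · 4 = 171/(171² + 123²) · 4
dθ/dt = 0.015416 rad/s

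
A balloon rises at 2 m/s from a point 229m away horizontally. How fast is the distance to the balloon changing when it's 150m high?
300√74941/74941 ≈ 1.096 m/s

z² = 229² + y²
z = √(229² + 150²) = √74941
dz/dt = y/z · dy/dt = 150/√74941 · 2 = 300√74941/74941 ≈ 1.096 m/s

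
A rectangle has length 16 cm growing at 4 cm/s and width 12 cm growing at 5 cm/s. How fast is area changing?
128 cm²/s

A = lw
dA/dt = w·dl/dt + l·dw/dt = 12·4 + 16·5 = 128 cm²/s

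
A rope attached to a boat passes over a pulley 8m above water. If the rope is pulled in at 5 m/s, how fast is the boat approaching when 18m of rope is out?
9√65/13 ≈ 5.582 m/s

rope² = x² + 8²
x = √(18² - 8²) = 2√65
dx/dt = (rope/x) · d(rope)/dt = (18/(2√65)) · (-5) = -9√65/13 m/s
The boat approaches at 9√65/13 ≈ 5.582 m/s.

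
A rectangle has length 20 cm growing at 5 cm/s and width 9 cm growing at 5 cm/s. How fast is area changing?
145 cm²/s

A = lw
dA/dt = w·dl/dt + l·dw/dt = 9·5 + 20·5 = 145 cm²/s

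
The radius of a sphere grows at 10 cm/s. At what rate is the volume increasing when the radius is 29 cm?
33640π cm³/s

V = (4/3)πr³
dV/dt = dV/dr · dr/dt = 4πr² · 10
At r = 29: dV/dt = 33640π cm³/s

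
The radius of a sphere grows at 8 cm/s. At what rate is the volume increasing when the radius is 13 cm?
5408π cm³/s

V = (4/3)πr³
dV/dt = dV/dr · dr/dt = 4πr² · 8
At r = 13: dV/dt = 5408π cm³/s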